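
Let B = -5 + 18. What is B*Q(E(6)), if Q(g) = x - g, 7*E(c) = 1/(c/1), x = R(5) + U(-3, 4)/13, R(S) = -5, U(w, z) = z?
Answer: -2575/42 ≈ -61.310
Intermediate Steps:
B = 13
x = -61/13 (x = -5 + 4/13 = -61/13 ≈ -4.6923)
E(c) = 1/(7*c) (E(c) = 1/(7*((c/1))) = 1/(7*((c*1))) = 1/(7*c))
Q(g) = -61/13 - g
B*Q(E(6)) = 13*(-61/13 - 1/(7*6)) = 13*(-61/13 - 1*1/42) = 13*(-61/13 - 1/42) = 13*(-2575/546) = -2575/42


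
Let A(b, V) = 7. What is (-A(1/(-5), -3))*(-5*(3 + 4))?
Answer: 245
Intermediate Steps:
(-A(1/(-5), -3))*(-5*(3 + 4)) = (-1*7)*(-5*(3 + 4)) = -(-35)*7 = -7*(-35) = 245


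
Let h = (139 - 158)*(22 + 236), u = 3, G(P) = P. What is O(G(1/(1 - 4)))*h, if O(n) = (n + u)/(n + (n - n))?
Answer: 39216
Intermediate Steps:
h = -4902 (h = -19*258 = -4902)
O(n) = (3 + n)/n (O(n) = (n + 3)/(n + (n - n)) = (3 + n)/(n + 0) = (3 + n)/n)
O(G(1/(1 - 4)))*h = ((3 + 1/(1 - 4))/(1/(1 - 4)))*(-4902) = ((3 + 1/(-3))/(1/(-3)))*(-4902) = ((3 - ⅓)/(-⅓))*(-4902) = -3*8/3*(-4902) = -8*(-4902) = 39216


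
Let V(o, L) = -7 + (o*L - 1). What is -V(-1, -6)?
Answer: 2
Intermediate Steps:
V(o, L) = -8 + L*o (V(o, L) = -7 + (L*o - 1) = -7 + (-1 + L*o) = -8 + L*o)
-V(-1, -6) = -(-8 - 6*(-1)) = -(-8 + 6) = -1*(-2) = 2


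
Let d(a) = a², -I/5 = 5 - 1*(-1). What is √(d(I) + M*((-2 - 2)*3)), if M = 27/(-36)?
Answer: 3*√101 ≈ 30.150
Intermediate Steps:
M = -¾ (M = 27*(-1/36) = -¾ ≈ -0.75000)
I = -30 (I = -5*(5 - 1*(-1)) = -5*(5 + 1) = -5*6 = -30)
√(d(I) + M*((-2 - 2)*3)) = √((-30)² - 3*(-2 - 2)*3/4) = √(900 - (-3)*3) = √(900 - ¾*(-12)) = √(900 + 9) = √909 = 3*√101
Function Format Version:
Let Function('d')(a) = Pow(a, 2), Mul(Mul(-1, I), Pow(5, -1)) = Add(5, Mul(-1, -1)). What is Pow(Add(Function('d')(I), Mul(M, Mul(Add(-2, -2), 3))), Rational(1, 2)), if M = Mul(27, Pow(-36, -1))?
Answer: Mul(3, Pow(101, Rational(1, 2))) ≈ 30.150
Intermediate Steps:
M = Rational(-3, 4) (M = Mul(27, Rational(-1, 36)) = Rational(-3, 4) ≈ -0.75000)
I = -30 (I = Mul(-5, Add(5, Mul(-1, -1))) = Mul(-5, Add(5, 1)) = Mul(-5, 6) = -30)
Pow(Add(Function('d')(I), Mul(M, Mul(Add(-2, -2), 3))), Rational(1, 2)) = Pow(Add(Pow(-30, 2), Mul(Rational(-3, 4), Mul(Add(-2, -2), 3))), Rational(1, 2)) = Pow(Add(900, Mul(Rational(-3, 4), Mul(-4, 3))), Rational(1, 2)) = Pow(Add(900, Mul(Rational(-3, 4), -12)), Rational(1, 2)) = Pow(Add(900, 9), Rational(1, 2)) = Pow(909, Rational(1, 2)) = Mul(3, Pow(101, Rational(1, 2)))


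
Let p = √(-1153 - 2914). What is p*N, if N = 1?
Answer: 7*I*√83 ≈ 63.773*I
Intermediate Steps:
p = 7*I*√83 (p = √(-4067) = 7*I*√83 ≈ 63.773*I)
p*N = (7*I*√83)*1 = 7*I*√83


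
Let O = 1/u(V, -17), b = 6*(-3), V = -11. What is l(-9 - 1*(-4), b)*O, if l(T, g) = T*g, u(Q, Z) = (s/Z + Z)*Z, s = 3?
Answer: 45/146 ≈ 0.30822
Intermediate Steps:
u(Q, Z) = Z*(Z + 3/Z) (u(Q, Z) = (3/Z + Z)*Z = (Z + 3/Z)*Z = Z*(Z + 3/Z))
b = -18
O = 1/292 (O = 1/(3 + (-17)**2) = 1/(3 + 289) = 1/292 ≈ 0.0034247)
l(-9 - 1*(-4), b)*O = ((-9 - 1*(-4))*(-18))*(1/292) = ((-9 + 4)*(-18))*(1/292) = -5*(-18)*(1/292) = 90*(1/292) = 45/146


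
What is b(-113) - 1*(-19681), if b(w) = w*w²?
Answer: -1423216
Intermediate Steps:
b(w) = w³
b(-113) - 1*(-19681) = (-113)³ - 1*(-19681) = -1442897 + 19681 = -1423216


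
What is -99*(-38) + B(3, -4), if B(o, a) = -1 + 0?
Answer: 3761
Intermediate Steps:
B(o, a) = -1
-99*(-38) + B(3, -4) = -99*(-38) - 1 = 3762 - 1 = 3761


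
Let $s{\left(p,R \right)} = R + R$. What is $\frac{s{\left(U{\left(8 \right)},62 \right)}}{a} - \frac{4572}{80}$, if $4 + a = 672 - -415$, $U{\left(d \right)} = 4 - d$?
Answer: $- \frac{1235389}{21660} \approx -57.036$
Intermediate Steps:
$s{\left(p,R \right)} = 2 R$
$a = 1083$ ($a = -4 + \left(672 - -415\right) = -4 + \left(672 + 415\right) = -4 + 1087 = 1083$)
$\frac{s{\left(U{\left(8 \right)},62 \right)}}{a} - \frac{4572}{80} = \frac{2 \cdot 62}{1083} - \frac{4572}{80} = 124 \cdot \frac{1}{1083} - \frac{1143}{20} = \frac{124}{1083} - \frac{1143}{20} = - \frac{1235389}{21660}$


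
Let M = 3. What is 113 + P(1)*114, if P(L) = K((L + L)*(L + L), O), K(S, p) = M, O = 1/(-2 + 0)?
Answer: 455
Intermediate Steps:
O = -½ (O = 1/(-2) = -½ ≈ -0.50000)
K(S, p) = 3
P(L) = 3
113 + P(1)*114 = 113 + 3*114 = 113 + 342 = 455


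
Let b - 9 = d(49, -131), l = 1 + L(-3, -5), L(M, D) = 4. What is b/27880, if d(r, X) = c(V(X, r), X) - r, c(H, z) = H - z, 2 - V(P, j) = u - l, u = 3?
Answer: 19/5576 ≈ 0.0034075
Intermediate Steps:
l = 5 (l = 1 + 4 = 5)
V(P, j) = 4 (V(P, j) = 2 - (3 - 1*5) = 2 - (3 - 5) = 2 - 1*(-2) = 2 + 2 = 4)
d(r, X) = 4 - X - r (d(r, X) = (4 - X) - r = 4 - X - r)
b = 95 (b = 9 + (4 - 1*(-131) - 1*49) = 9 + (4 + 131 - 49) = 9 + 86 = 95)
b/27880 = 95/27880 = 95*(1/27880) = 19/5576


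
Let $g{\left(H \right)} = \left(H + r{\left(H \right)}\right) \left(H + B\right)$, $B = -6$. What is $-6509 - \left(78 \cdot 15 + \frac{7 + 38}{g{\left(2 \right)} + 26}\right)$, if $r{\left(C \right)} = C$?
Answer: $- \frac{15367}{2} \approx -7683.5$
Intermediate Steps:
$g{\left(H \right)} = 2 H \left(-6 + H\right)$ ($g{\left(H \right)} = \left(H + H\right) \left(H - 6\right) = 2 H \left(-6 + H\right)$)
$-6509 - \left(78 \cdot 15 + \frac{7 + 38}{g{\left(2 \right)} + 26}\right) = -6509 - \left(78 \cdot 15 + \frac{7 + 38}{2 \cdot 2 \left(-6 + 2\right) + 26}\right) = -6509 - \left(1170 + \frac{45}{2 \cdot 2 \left(-4\right) + 26}\right) = -6509 - \left(1170 + \frac{45}{-16 + 26}\right) = -6509 - \left(1170 + \frac{45}{10}\right) = -6509 - \left(1170 + 45 \cdot \frac{1}{10}\right) = -6509 - \left(1170 + \frac{9}{2}\right) = -6509 - \frac{2349}{2} = - \frac{15367}{2}$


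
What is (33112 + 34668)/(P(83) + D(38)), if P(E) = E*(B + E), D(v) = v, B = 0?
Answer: 67780/6927 ≈ 9.7849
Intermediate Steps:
P(E) = E² (P(E) = E*(0 + E) = E*E = E²)
(33112 + 34668)/(P(83) + D(38)) = (33112 + 34668)/(83² + 38) = 67780/(6889 + 38) = 67780/6927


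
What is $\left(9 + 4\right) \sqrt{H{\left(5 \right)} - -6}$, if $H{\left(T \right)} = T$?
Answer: $13 \sqrt{11} \approx 43.116$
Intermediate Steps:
$\left(9 + 4\right) \sqrt{H{\left(5 \right)} - -6} = \left(9 + 4\right) \sqrt{5 - -6} = 13 \sqrt{5 + 6} = 13 \sqrt{11}$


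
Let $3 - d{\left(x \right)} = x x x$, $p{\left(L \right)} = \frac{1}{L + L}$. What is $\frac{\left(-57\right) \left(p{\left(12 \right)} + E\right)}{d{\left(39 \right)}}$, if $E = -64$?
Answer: $- \frac{29165}{474528} \approx -0.061461$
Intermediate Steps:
$p{\left(L \right)} = \frac{1}{2 L}$
$d{\left(x \right)} = 3 - x^{3}$ ($d{\left(x \right)} = 3 - x x x = 3 - x^{2} x = 3 - x^{3}$)
$\frac{\left(-57\right) \left(p{\left(12 \right)} + E\right)}{d{\left(39 \right)}} = \frac{\left(-57\right) \left(\frac{1}{2 \cdot 12} - 64\right)}{3 - 39^{3}} = \frac{\left(-57\right) \left(\frac{1}{2} \cdot \frac{1}{12} - 64\right)}{3 - 59319} = \frac{\left(-57\right) \left(\frac{1}{24} - 64\right)}{3 - 59319} = \frac{\left(-57\right) \left(- \frac{1535}{24}\right)}{-59316} = \frac{29165}{8} \left(- \frac{1}{59316}\right) = - \frac{29165}{474528}$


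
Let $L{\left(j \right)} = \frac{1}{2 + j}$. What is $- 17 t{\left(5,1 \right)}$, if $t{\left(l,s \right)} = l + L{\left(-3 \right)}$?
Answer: $-68$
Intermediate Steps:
$t{\left(l,s \right)} = -1 + l$ ($t{\left(l,s \right)} = l + \frac{1}{2 - 3} = l + \frac{1}{-1} = l - 1 = -1 + l$)
$- 17 t{\left(5,1 \right)} = - 17 \left(-1 + 5\right) = \left(-17\right) 4 = -68$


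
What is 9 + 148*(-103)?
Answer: -15235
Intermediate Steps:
9 + 148*(-103) = 9 - 15244 = -15235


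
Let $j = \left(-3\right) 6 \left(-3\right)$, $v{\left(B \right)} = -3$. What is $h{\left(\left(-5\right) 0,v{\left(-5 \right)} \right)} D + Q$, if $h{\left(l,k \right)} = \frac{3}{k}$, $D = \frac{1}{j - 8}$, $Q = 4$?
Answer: $\frac{183}{46} \approx 3.9783$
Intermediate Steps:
$j = 54$ ($j = \left(-18\right) \left(-3\right) = 54$)
$D = \frac{1}{46}$ ($D = \frac{1}{54 - 8} = \frac{1}{46} \approx 0.021739$)
$h{\left(\left(-5\right) 0,v{\left(-5 \right)} \right)} D + Q = \frac{3}{-3} \cdot \frac{1}{46} + 4 = 3 \left(- \frac{1}{3}\right) \frac{1}{46} + 4 = \left(-1\right) \frac{1}{46} + 4 = - \frac{1}{46} + 4 = \frac{183}{46}$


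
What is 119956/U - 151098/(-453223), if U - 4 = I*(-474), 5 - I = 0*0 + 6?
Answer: 27219521516/108320297 ≈ 251.29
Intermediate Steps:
I = -1 (I = 5 - (0*0 + 6) = 5 - (0 + 6) = 5 - 1*6 = 5 - 6 = -1)
U = 478 (U = 4 - 1*(-474) = 4 + 474 = 478)
119956/U - 151098/(-453223) = 119956/478 - 151098/(-453223) = 119956*(1/478) - 151098*(-1/453223) = 59978/239 + 151098/453223 = 27219521516/108320297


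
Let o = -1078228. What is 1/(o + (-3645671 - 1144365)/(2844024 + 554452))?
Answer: -849619/916084192641 ≈ -9.2745e-7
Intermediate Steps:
1/(o + (-3645671 - 1144365)/(2844024 + 554452)) = 1/(-1078228 + (-3645671 - 1144365)/(2844024 + 554452)) = 1/(-1078228 - 4790036/3398476) = 1/(-1078228 - 4790036*1/3398476) = 1/(-1078228 - 1197509/849619) = 1/(-916084192641/849619) = -849619/916084192641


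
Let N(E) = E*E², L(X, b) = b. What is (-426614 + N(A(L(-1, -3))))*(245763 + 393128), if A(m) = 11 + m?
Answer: -272232732882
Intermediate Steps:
N(E) = E³
(-426614 + N(A(L(-1, -3))))*(245763 + 393128) = (-426614 + (11 - 3)³)*(245763 + 393128) = (-426614 + 8³)*638891 = (-426614 + 512)*638891 = -426102*638891 = -272232732882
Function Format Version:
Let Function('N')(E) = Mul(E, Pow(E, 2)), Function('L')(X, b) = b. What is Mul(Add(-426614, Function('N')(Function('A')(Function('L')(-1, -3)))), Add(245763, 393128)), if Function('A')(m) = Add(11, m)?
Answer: -272232732882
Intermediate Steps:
Function('N')(E) = Pow(E, 3)
Mul(Add(-426614, Function('N')(Function('A')(Function('L')(-1, -3)))), Add(245763, 393128)) = Mul(Add(-426614, Pow(Add(11, -3), 3)), Add(245763, 393128)) = Mul(Add(-426614, Pow(8, 3)), 638891) = Mul(Add(-426614, 512), 638891) = Mul(-426102, 638891) = -272232732882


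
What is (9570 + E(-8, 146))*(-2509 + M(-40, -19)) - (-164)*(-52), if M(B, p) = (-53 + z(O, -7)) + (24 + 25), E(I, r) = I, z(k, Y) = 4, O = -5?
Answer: -23999586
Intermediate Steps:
M(B, p) = 0 (M(B, p) = (-53 + 4) + (24 + 25) = -49 + 49 = 0)
(9570 + E(-8, 146))*(-2509 + M(-40, -19)) - (-164)*(-52) = (9570 - 8)*(-2509 + 0) - (-164)*(-52) = 9562*(-2509) - 1*8528 = -23991058 - 8528 = -23999586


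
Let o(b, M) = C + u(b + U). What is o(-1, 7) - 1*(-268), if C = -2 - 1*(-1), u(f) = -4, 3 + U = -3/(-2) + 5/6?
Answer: 263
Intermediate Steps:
U = -2/3 (U = -3 + (-3/(-2) + 5/6) = -3 + (-3*(-1/2) + 5*(1/6)) = -3 + (3/2 + 5/6) = -3 + 7/3 = -2/3 ≈ -0.66667)
C = -1 (C = -2 + 1 = -1)
o(b, M) = -5 (o(b, M) = -1 - 4 = -5)
o(-1, 7) - 1*(-268) = -5 - 1*(-268) = -5 + 268 = 263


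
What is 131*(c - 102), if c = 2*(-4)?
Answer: -14410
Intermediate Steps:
c = -8
131*(c - 102) = 131*(-8 - 102) = 131*(-110) = -14410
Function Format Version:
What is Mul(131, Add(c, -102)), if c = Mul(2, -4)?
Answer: -14410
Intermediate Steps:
c = -8
Mul(131, Add(c, -102)) = Mul(131, Add(-8, -102)) = Mul(131, -110) = -14410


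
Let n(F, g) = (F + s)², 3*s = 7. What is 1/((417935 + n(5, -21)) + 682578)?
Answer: 9/9905101 ≈ 9.0862e-7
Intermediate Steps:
s = 7/3 (s = (⅓)*7 = 7/3 ≈ 2.3333)
n(F, g) = (7/3 + F)² (n(F, g) = (F + 7/3)² = (7/3 + F)²)
1/((417935 + n(5, -21)) + 682578) = 1/((417935 + (7 + 3*5)²/9) + 682578) = 1/((417935 + (7 + 15)²/9) + 682578) = 1/((417935 + (⅑)*22²) + 682578) = 1/((417935 + (⅑)*484) + 682578) = 1/((417935 + 484/9) + 682578) = 1/(3761899/9 + 682578) = 1/(9905101/9) = 9/9905101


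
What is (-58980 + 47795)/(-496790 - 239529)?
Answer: 11185/736319 ≈ 0.015190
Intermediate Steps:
(-58980 + 47795)/(-496790 - 239529) = -11185/(-736319) = -11185*(-1/736319) = 11185/736319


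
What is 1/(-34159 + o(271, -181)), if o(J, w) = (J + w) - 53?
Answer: -1/34122 ≈ -2.9307e-5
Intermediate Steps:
o(J, w) = -53 + J + w
1/(-34159 + o(271, -181)) = 1/(-34159 + (-53 + 271 - 181)) = 1/(-34159 + 37) = 1/(-34122) = -1/34122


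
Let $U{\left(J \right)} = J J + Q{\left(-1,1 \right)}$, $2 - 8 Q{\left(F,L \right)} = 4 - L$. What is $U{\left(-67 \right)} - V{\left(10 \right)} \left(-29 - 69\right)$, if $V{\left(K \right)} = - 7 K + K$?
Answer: $- \frac{11129}{8} \approx -1391.1$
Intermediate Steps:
$Q{\left(F,L \right)} = - \frac{1}{4} + \frac{L}{8}$ ($Q{\left(F,L \right)} = \frac{1}{4} - \frac{4 - L}{8} = \frac{1}{4} + \left(- \frac{1}{2} + \frac{L}{8}\right) = - \frac{1}{4} + \frac{L}{8}$)
$U{\left(J \right)} = - \frac{1}{8} + J^{2}$ ($U{\left(J \right)} = J J + \left(- \frac{1}{4} + \frac{1}{8} \cdot 1\right) = J^{2} + \left(- \frac{1}{4} + \frac{1}{8}\right) = J^{2} - \frac{1}{8} = - \frac{1}{8} + J^{2}$)
$V{\left(K \right)} = - 6 K$
$U{\left(-67 \right)} - V{\left(10 \right)} \left(-29 - 69\right) = \left(- \frac{1}{8} + \left(-67\right)^{2}\right) - \left(-6\right) 10 \left(-29 - 69\right) = \left(- \frac{1}{8} + 4489\right) - \left(-60\right) \left(-98\right) = \frac{35911}{8} - 5880 = - \frac{11129}{8}$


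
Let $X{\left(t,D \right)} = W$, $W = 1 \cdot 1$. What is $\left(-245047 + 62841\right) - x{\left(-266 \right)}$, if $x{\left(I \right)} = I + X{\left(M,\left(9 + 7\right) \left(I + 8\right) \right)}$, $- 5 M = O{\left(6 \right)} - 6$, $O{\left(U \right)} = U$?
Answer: $-181941$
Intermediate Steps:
$M = 0$ ($M = - \frac{6 - 6}{5} = \left(- \frac{1}{5}\right) 0 = 0$)
$W = 1$
$X{\left(t,D \right)} = 1$
$x{\left(I \right)} = 1 + I$ ($x{\left(I \right)} = I + 1 = 1 + I$)
$\left(-245047 + 62841\right) - x{\left(-266 \right)} = \left(-245047 + 62841\right) - \left(1 - 266\right) = -182206 - -265 = -182206 + 265 = -181941$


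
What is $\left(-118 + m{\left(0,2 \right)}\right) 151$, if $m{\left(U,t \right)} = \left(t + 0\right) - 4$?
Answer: $-18120$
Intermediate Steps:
$m{\left(U,t \right)} = -4 + t$ ($m{\left(U,t \right)} = t - 4 = -4 + t$)
$\left(-118 + m{\left(0,2 \right)}\right) 151 = \left(-118 + \left(-4 + 2\right)\right) 151 = \left(-118 - 2\right) 151 = \left(-120\right) 151 = -18120$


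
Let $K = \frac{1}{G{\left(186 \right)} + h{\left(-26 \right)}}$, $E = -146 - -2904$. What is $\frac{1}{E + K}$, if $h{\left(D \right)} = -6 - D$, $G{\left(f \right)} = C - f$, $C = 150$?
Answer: $\frac{16}{44127} \approx 0.00036259$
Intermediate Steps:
$G{\left(f \right)} = 150 - f$
$E = 2758$ ($E = -146 + 2904 = 2758$)
$K = - \frac{1}{16}$ ($K = \frac{1}{\left(150 - 186\right) - -20} = \frac{1}{\left(150 - 186\right) + \left(-6 + 26\right)} = \frac{1}{-36 + 20} = \frac{1}{-16} = - \frac{1}{16} \approx -0.0625$)
$\frac{1}{E + K} = \frac{1}{2758 - \frac{1}{16}} = \frac{1}{\frac{44127}{16}} = \frac{16}{44127}$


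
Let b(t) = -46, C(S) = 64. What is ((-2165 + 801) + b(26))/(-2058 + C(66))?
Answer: 705/997 ≈ 0.70712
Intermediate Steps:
((-2165 + 801) + b(26))/(-2058 + C(66)) = ((-2165 + 801) - 46)/(-2058 + 64) = (-1364 - 46)/(-1994) = -1410*(-1/1994) = 705/997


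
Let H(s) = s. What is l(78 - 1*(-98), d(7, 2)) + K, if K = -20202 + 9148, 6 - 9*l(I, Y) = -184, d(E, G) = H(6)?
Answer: -99296/9 ≈ -11033.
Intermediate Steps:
d(E, G) = 6
l(I, Y) = 190/9 (l(I, Y) = ⅔ - ⅑*(-184) = ⅔ + 184/9 = 190/9)
K = -11054
l(78 - 1*(-98), d(7, 2)) + K = 190/9 - 11054 = -99296/9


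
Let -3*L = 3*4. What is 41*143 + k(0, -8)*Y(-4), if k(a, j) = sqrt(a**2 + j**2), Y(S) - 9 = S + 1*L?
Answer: 5871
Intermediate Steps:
L = -4 ≈ -4.0000
Y(S) = 5 + S (Y(S) = 9 + (S + 1*(-4)) = 9 + (S - 4) = 9 + (-4 + S) = 5 + S)
41*143 + k(0, -8)*Y(-4) = 41*143 + sqrt(0**2 + (-8)**2)*(5 - 4) = 5863 + sqrt(0 + 64)*1 = 5863 + sqrt(64)*1 = 5863 + 8*1 = 5863 + 8 = 5871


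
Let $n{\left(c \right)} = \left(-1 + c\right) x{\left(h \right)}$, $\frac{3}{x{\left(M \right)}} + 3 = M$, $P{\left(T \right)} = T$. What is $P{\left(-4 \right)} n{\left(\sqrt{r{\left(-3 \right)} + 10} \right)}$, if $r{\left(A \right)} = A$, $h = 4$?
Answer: $12 - 12 \sqrt{7} \approx -19.749$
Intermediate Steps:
$x{\left(M \right)} = \frac{3}{-3 + M}$
$n{\left(c \right)} = -3 + 3 c$ ($n{\left(c \right)} = \left(-1 + c\right) \frac{3}{-3 + 4} = \left(-1 + c\right) \frac{3}{1} = \left(-1 + c\right) 3 \cdot 1 = \left(-1 + c\right) 3 = -3 + 3 c$)
$P{\left(-4 \right)} n{\left(\sqrt{r{\left(-3 \right)} + 10} \right)} = - 4 \left(-3 + 3 \sqrt{-3 + 10}\right) = - 4 \left(-3 + 3 \sqrt{7}\right) = 12 - 12 \sqrt{7}$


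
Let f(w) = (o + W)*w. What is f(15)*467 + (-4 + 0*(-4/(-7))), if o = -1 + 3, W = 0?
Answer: 14006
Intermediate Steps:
o = 2
f(w) = 2*w (f(w) = (2 + 0)*w = 2*w)
f(15)*467 + (-4 + 0*(-4/(-7))) = (2*15)*467 + (-4 + 0*(-4/(-7))) = 30*467 + (-4 + 0*(-4*(-1/7))) = 14010 + (-4 + 0*(4/7)) = 14010 + (-4 + 0) = 14010 - 4 = 14006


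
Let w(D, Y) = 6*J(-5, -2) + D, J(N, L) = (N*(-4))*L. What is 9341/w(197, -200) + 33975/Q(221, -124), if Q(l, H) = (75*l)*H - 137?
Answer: -19201297942/88383791 ≈ -217.25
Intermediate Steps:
J(N, L) = -4*L*N (J(N, L) = (-4*N)*L = -4*L*N)
w(D, Y) = -240 + D (w(D, Y) = 6*(-4*(-2)*(-5)) + D = 6*(-40) + D = -240 + D)
Q(l, H) = -137 + 75*H*l (Q(l, H) = 75*H*l - 137 = -137 + 75*H*l)
9341/w(197, -200) + 33975/Q(221, -124) = 9341/(-240 + 197) + 33975/(-137 + 75*(-124)*221) = 9341/(-43) + 33975/(-137 - 2055300) = 9341*(-1/43) + 33975/(-2055437) = -9341/43 + 33975*(-1/2055437) = -9341/43 - 33975/2055437 = -19201297942/88383791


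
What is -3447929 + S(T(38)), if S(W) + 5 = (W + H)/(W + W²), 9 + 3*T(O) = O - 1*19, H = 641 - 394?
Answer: -448229167/130 ≈ -3.4479e+6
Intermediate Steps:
H = 247
T(O) = -28/3 + O/3 (T(O) = -3 + (O - 1*19)/3 = -3 + (O - 19)/3 = -3 + (-19 + O)/3 = -3 + (-19/3 + O/3) = -28/3 + O/3)
S(W) = -5 + (247 + W)/(W + W²) (S(W) = -5 + (W + 247)/(W + W²) = -5 + (247 + W)/(W + W²))
-3447929 + S(T(38)) = -3447929 + (247 - 5*(-28/3 + (⅓)*38)² - 4*(-28/3 + (⅓)*38))/((-28/3 + (⅓)*38)*(1 + (-28/3 + (⅓)*38))) = -3447929 + (247 - 5*(-28/3 + 38/3)² - 4*(-28/3 + 38/3))/((-28/3 + 38/3)*(1 + (-28/3 + 38/3))) = -3447929 + (247 - 5*(10/3)² - 4*10/3)/((10/3)*(1 + 10/3)) = -3447929 + 3*(247 - 5*100/9 - 40/3)/(10*(13/3)) = -3447929 + (3/10)*(3/13)*(247 - 500/9 - 40/3) = -3447929 + (3/10)*(3/13)*(1603/9) = -3447929 + 1603/130 = -448229167/130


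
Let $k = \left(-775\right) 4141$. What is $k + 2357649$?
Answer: $-851626$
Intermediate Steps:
$k = -3209275$
$k + 2357649 = -3209275 + 2357649 = -851626$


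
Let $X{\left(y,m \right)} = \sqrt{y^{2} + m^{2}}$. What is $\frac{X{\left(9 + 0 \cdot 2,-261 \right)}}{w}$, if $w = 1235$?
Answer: $\frac{9 \sqrt{842}}{1235} \approx 0.21146$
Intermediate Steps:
$X{\left(y,m \right)} = \sqrt{m^{2} + y^{2}}$
$\frac{X{\left(9 + 0 \cdot 2,-261 \right)}}{w} = \frac{\sqrt{\left(-261\right)^{2} + \left(9 + 0 \cdot 2\right)^{2}}}{1235} = \sqrt{68121 + \left(9 + 0\right)^{2}} \cdot \frac{1}{1235} = \sqrt{68121 + 9^{2}} \cdot \frac{1}{1235} = \sqrt{68121 + 81} \cdot \frac{1}{1235} = \sqrt{68202} \cdot \frac{1}{1235} = 9 \sqrt{842} \cdot \frac{1}{1235} = \frac{9 \sqrt{842}}{1235}$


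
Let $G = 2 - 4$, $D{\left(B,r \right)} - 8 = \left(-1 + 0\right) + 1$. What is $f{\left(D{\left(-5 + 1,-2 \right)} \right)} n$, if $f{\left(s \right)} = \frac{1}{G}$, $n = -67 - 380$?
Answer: $\frac{447}{2} \approx 223.5$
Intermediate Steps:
$D{\left(B,r \right)} = 8$ ($D{\left(B,r \right)} = 8 + \left(\left(-1 + 0\right) + 1\right) = 8 + \left(-1 + 1\right) = 8 + 0 = 8$)
$G = -2$
$n = -447$
$f{\left(s \right)} = - \frac{1}{2}$ ($f{\left(s \right)} = \frac{1}{-2} = - \frac{1}{2}$)
$f{\left(D{\left(-5 + 1,-2 \right)} \right)} n = \left(- \frac{1}{2}\right) \left(-447\right) = \frac{447}{2}$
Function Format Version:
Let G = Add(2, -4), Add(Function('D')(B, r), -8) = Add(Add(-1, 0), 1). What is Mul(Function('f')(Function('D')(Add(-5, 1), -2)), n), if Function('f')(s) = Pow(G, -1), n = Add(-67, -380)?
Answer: Rational(447, 2) ≈ 223.50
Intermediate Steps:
Function('D')(B, r) = 8 (Function('D')(B, r) = Add(8, Add(Add(-1, 0), 1)) = Add(8, Add(-1, 1)) = Add(8, 0) = 8)
G = -2
n = -447
Function('f')(s) = Rational(-1, 2) (Function('f')(s) = Pow(-2, -1) = Rational(-1, 2))
Mul(Function('f')(Function('D')(Add(-5, 1), -2)), n) = Mul(Rational(-1, 2), -447) = Rational(447, 2)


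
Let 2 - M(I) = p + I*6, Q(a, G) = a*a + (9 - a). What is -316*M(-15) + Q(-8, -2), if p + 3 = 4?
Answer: -28675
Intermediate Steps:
p = 1 (p = -3 + 4 = 1)
Q(a, G) = 9 + a² - a (Q(a, G) = a² + (9 - a) = 9 + a² - a)
M(I) = 1 - 6*I (M(I) = 2 - (1 + I*6) = 2 - (1 + 6*I) = 2 + (-1 - 6*I) = 1 - 6*I)
-316*M(-15) + Q(-8, -2) = -316*(1 - 6*(-15)) + (9 + (-8)² - 1*(-8)) = -316*(1 + 90) + (9 + 64 + 8) = -316*91 + 81 = -28756 + 81 = -28675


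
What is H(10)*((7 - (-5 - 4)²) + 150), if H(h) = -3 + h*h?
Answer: 7372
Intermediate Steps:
H(h) = -3 + h²
H(10)*((7 - (-5 - 4)²) + 150) = (-3 + 10²)*((7 - (-5 - 4)²) + 150) = (-3 + 100)*((7 - 1*(-9)²) + 150) = 97*((7 - 1*81) + 150) = 97*((7 - 81) + 150) = 97*(-74 + 150) = 97*76 = 7372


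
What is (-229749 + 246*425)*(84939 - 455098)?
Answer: 46343536641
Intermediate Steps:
(-229749 + 246*425)*(84939 - 455098) = (-229749 + 104550)*(-370159) = -125199*(-370159) = 46343536641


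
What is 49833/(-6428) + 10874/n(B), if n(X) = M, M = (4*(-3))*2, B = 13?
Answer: -4443379/9642 ≈ -460.84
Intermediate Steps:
M = -24 (M = -12*2 = -24)
n(X) = -24
49833/(-6428) + 10874/n(B) = 49833/(-6428) + 10874/(-24) = 49833*(-1/6428) + 10874*(-1/24) = -49833/6428 - 5437/12 = -4443379/9642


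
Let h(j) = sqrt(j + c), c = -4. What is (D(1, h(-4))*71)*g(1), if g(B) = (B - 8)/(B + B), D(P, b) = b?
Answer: -497*I*sqrt(2) ≈ -702.86*I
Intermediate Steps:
h(j) = sqrt(-4 + j) (h(j) = sqrt(j - 4) = sqrt(-4 + j))
g(B) = (-8 + B)/(2*B) (g(B) = (-8 + B)/((2*B)) = (-8 + B)*(1/(2*B)) = (-8 + B)/(2*B))
(D(1, h(-4))*71)*g(1) = (sqrt(-4 - 4)*71)*((1/2)*(-8 + 1)/1) = (sqrt(-8)*71)*((1/2)*1*(-7)) = ((2*I*sqrt(2))*71)*(-7/2) = (142*I*sqrt(2))*(-7/2) = -497*I*sqrt(2)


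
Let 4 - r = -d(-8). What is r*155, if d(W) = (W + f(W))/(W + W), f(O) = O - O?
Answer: 1395/2 ≈ 697.50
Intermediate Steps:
f(O) = 0
d(W) = 1/2 (d(W) = (W + 0)/(W + W) = W/((2*W)) = W*(1/(2*W)) = 1/2)
r = 9/2 (r = 4 - (-1)/2 = 4 - 1*(-1/2) = 4 + 1/2 = 9/2 ≈ 4.5000)
r*155 = (9/2)*155 = 1395/2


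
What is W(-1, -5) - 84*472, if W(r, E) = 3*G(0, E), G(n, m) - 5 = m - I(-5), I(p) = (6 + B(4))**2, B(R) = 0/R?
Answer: -39756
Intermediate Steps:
B(R) = 0
I(p) = 36 (I(p) = (6 + 0)**2 = 6**2 = 36)
G(n, m) = -31 + m (G(n, m) = 5 + (m - 1*36) = 5 + (m - 36) = 5 + (-36 + m) = -31 + m)
W(r, E) = -93 + 3*E (W(r, E) = 3*(-31 + E) = -93 + 3*E)
W(-1, -5) - 84*472 = (-93 + 3*(-5)) - 84*472 = (-93 - 15) - 39648 = -108 - 39648 = -39756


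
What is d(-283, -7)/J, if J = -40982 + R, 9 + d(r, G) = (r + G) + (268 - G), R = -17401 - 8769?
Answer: 1/2798 ≈ 0.00035740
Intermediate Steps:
R = -26170
d(r, G) = 259 + r (d(r, G) = -9 + ((r + G) + (268 - G)) = -9 + ((G + r) + (268 - G)) = -9 + (268 + r) = 259 + r)
J = -67152 (J = -40982 - 26170 = -67152)
d(-283, -7)/J = (259 - 283)/(-67152) = -24*(-1/67152) = 1/2798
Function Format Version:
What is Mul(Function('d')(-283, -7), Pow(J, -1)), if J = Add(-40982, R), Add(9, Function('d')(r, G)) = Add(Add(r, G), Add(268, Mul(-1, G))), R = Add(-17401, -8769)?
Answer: Rational(1, 2798) ≈ 0.00035740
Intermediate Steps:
R = -26170
Function('d')(r, G) = Add(259, r) (Function('d')(r, G) = Add(-9, Add(Add(r, G), Add(268, Mul(-1, G)))) = Add(-9, Add(Add(G, r), Add(268, Mul(-1, G)))) = Add(-9, Add(268, r)) = Add(259, r))
J = -67152 (J = Add(-40982, -26170) = -67152)
Mul(Function('d')(-283, -7), Pow(J, -1)) = Mul(Add(259, -283), Pow(-67152, -1)) = Mul(-24, Rational(-1, 67152)) = Rational(1, 2798)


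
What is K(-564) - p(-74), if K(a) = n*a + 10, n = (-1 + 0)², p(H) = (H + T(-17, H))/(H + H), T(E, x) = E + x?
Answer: -82157/148 ≈ -555.12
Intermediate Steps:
p(H) = (-17 + 2*H)/(2*H) (p(H) = (H + (-17 + H))/(H + H) = (-17 + 2*H)/((2*H)) = (-17 + 2*H)*(1/(2*H)) = (-17 + 2*H)/(2*H))
n = 1 (n = (-1)² = 1)
K(a) = 10 + a (K(a) = 1*a + 10 = a + 10 = 10 + a)
K(-564) - p(-74) = (10 - 564) - (-17/2 - 74)/(-74) = -554 - (-1)*(-165)/(74*2) = -554 - 1*165/148 = -554 - 165/148 = -82157/148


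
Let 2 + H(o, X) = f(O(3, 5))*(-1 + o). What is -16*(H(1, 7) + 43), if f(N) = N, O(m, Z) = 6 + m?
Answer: -656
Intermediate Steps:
H(o, X) = -11 + 9*o (H(o, X) = -2 + (6 + 3)*(-1 + o) = -2 + 9*(-1 + o) = -2 + (-9 + 9*o) = -11 + 9*o)
-16*(H(1, 7) + 43) = -16*((-11 + 9*1) + 43) = -16*((-11 + 9) + 43) = -16*(-2 + 43) = -16*41 = -656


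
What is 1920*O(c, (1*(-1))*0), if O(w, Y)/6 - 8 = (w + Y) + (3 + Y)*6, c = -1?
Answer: 288000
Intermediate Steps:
O(w, Y) = 156 + 6*w + 42*Y (O(w, Y) = 48 + 6*((w + Y) + (3 + Y)*6) = 48 + 6*((Y + w) + (18 + 6*Y)) = 48 + 6*(18 + w + 7*Y) = 48 + (108 + 6*w + 42*Y) = 156 + 6*w + 42*Y)
1920*O(c, (1*(-1))*0) = 1920*(156 + 6*(-1) + 42*((1*(-1))*0)) = 1920*(156 - 6 + 42*(-1*0)) = 1920*(156 - 6 + 42*0) = 1920*(156 - 6 + 0) = 1920*150 = 288000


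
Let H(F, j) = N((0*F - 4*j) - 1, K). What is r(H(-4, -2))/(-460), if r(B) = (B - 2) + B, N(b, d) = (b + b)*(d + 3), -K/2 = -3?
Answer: -25/46 ≈ -0.54348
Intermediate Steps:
K = 6 (K = -2*(-3) = 6)
N(b, d) = 2*b*(3 + d) (N(b, d) = (2*b)*(3 + d) = 2*b*(3 + d))
H(F, j) = -18 - 72*j (H(F, j) = 2*((0*F - 4*j) - 1)*(3 + 6) = 2*((0 - 4*j) - 1)*9 = 2*(-4*j - 1)*9 = 2*(-1 - 4*j)*9 = -18 - 72*j)
r(B) = -2 + 2*B (r(B) = (-2 + B) + B = -2 + 2*B)
r(H(-4, -2))/(-460) = (-2 + 2*(-18 - 72*(-2)))/(-460) = (-2 + 2*(-18 + 144))*(-1/460) = (-2 + 2*126)*(-1/460) = (-2 + 252)*(-1/460) = 250*(-1/460) = -25/46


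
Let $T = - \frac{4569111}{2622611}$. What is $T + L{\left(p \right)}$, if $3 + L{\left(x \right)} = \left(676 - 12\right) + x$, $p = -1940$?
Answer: $- \frac{3358888580}{2622611} \approx -1280.7$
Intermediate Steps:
$L{\left(x \right)} = 661 + x$ ($L{\left(x \right)} = -3 + \left(\left(676 - 12\right) + x\right) = -3 + \left(664 + x\right) = 661 + x$)
$T = - \frac{4569111}{2622611}$ ($T = \left(-4569111\right) \frac{1}{2622611} = - \frac{4569111}{2622611} \approx -1.7422$)
$T + L{\left(p \right)} = - \frac{4569111}{2622611} + \left(661 - 1940\right) = - \frac{4569111}{2622611} - 1279 = - \frac{3358888580}{2622611}$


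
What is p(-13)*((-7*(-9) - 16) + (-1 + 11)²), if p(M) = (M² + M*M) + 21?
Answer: 52773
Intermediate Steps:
p(M) = 21 + 2*M² (p(M) = (M² + M²) + 21 = 2*M² + 21 = 21 + 2*M²)
p(-13)*((-7*(-9) - 16) + (-1 + 11)²) = (21 + 2*(-13)²)*((-7*(-9) - 16) + (-1 + 11)²) = (21 + 2*169)*((63 - 16) + 10²) = (21 + 338)*(47 + 100) = 359*147 = 52773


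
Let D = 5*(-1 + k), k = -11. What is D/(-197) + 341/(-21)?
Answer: -65917/4137 ≈ -15.934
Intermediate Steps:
D = -60 (D = 5*(-1 - 11) = 5*(-12) = -60)
D/(-197) + 341/(-21) = -60/(-197) + 341/(-21) = -60*(-1/197) + 341*(-1/21) = 60/197 - 341/21 = -65917/4137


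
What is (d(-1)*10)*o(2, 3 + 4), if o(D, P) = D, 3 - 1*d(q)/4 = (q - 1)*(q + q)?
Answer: -80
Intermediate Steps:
d(q) = 12 - 8*q*(-1 + q) (d(q) = 12 - 4*(q - 1)*(q + q) = 12 - 4*(-1 + q)*2*q = 12 - 8*q*(-1 + q))
(d(-1)*10)*o(2, 3 + 4) = ((12 - 8*(-1)² + 8*(-1))*10)*2 = ((12 - 8*1 - 8)*10)*2 = ((12 - 8 - 8)*10)*2 = -4*10*2 = -40*2 = -80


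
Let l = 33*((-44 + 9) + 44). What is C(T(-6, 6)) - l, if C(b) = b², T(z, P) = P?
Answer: -261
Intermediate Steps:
l = 297 (l = 33*(-35 + 44) = 33*9 = 297)
C(T(-6, 6)) - l = 6² - 1*297 = 36 - 297 = -261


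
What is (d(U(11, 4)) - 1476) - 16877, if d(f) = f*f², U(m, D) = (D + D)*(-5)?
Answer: -82353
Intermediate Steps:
U(m, D) = -10*D (U(m, D) = (2*D)*(-5) = -10*D)
d(f) = f³
(d(U(11, 4)) - 1476) - 16877 = ((-10*4)³ - 1476) - 16877 = ((-40)³ - 1476) - 16877 = (-64000 - 1476) - 16877 = -65476 - 16877 = -82353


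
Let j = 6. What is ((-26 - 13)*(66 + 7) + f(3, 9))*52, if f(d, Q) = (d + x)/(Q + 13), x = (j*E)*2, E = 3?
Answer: -1627470/11 ≈ -1.4795e+5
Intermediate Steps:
x = 36 (x = (6*3)*2 = 18*2 = 36)
f(d, Q) = (36 + d)/(13 + Q) (f(d, Q) = (d + 36)/(Q + 13) = (36 + d)/(13 + Q))
((-26 - 13)*(66 + 7) + f(3, 9))*52 = ((-26 - 13)*(66 + 7) + (36 + 3)/(13 + 9))*52 = (-39*73 + 39/22)*52 = (-2847 + (1/22)*39)*52 = (-2847 + 39/22)*52 = -62595/22*52 = -1627470/11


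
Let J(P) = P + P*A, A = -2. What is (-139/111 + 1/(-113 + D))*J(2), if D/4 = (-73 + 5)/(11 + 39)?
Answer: 276236/109557 ≈ 2.5214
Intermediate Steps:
D = -136/25 (D = 4*((-73 + 5)/(11 + 39)) = 4*(-68/50) = 4*(-68*1/50) = 4*(-34/25) = -136/25 ≈ -5.4400)
J(P) = -P (J(P) = P + P*(-2) = P - 2*P = -P)
(-139/111 + 1/(-113 + D))*J(2) = (-139/111 + 1/(-113 - 136/25))*(-1*2) = (-139*1/111 + 1/(-2961/25))*(-2) = (-139/111 - 25/2961)*(-2) = -138118/109557*(-2) = 276236/109557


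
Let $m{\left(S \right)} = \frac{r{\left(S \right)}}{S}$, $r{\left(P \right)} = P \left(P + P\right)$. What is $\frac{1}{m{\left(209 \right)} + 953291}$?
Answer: $\frac{1}{953709} \approx 1.0485 \cdot 10^{-6}$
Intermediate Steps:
$r{\left(P \right)} = 2 P^{2}$ ($r{\left(P \right)} = P 2 P = 2 P^{2}$)
$m{\left(S \right)} = 2 S$ ($m{\left(S \right)} = \frac{2 S^{2}}{S} = 2 S$)
$\frac{1}{m{\left(209 \right)} + 953291} = \frac{1}{2 \cdot 209 + 953291} = \frac{1}{418 + 953291} = \frac{1}{953709}$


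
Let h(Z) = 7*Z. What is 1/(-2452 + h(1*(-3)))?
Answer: -1/2473 ≈ -0.00040437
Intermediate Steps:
1/(-2452 + h(1*(-3))) = 1/(-2452 + 7*(1*(-3))) = 1/(-2452 + 7*(-3)) = 1/(-2452 - 21) = 1/(-2473) = -1/2473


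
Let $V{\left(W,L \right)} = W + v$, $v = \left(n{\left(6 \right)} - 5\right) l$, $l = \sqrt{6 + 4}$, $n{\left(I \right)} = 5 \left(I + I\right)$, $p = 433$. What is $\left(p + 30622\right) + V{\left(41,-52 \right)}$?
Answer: $31096 + 55 \sqrt{10} \approx 31270.0$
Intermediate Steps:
$n{\left(I \right)} = 10 I$ ($n{\left(I \right)} = 5 \cdot 2 I = 10 I$)
$l = \sqrt{10} \approx 3.1623$
$v = 55 \sqrt{10}$ ($v = \left(10 \cdot 6 - 5\right) \sqrt{10} = \left(60 - 5\right) \sqrt{10} = 55 \sqrt{10} \approx 173.93$)
$V{\left(W,L \right)} = W + 55 \sqrt{10}$
$\left(p + 30622\right) + V{\left(41,-52 \right)} = \left(433 + 30622\right) + \left(41 + 55 \sqrt{10}\right) = 31055 + \left(41 + 55 \sqrt{10}\right) = 31096 + 55 \sqrt{10}$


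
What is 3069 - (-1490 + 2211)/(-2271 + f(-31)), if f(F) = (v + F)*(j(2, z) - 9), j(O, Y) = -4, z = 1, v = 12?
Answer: 6212377/2024 ≈ 3069.4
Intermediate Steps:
f(F) = -156 - 13*F (f(F) = (12 + F)*(-4 - 9) = (12 + F)*(-13) = -156 - 13*F)
3069 - (-1490 + 2211)/(-2271 + f(-31)) = 3069 - (-1490 + 2211)/(-2271 + (-156 - 13*(-31))) = 3069 - 721/(-2271 + (-156 + 403)) = 3069 - 721/(-2271 + 247) = 3069 - 721/(-2024) = 3069 - 721*(-1)/2024 = 3069 - 1*(-721/2024) = 3069 + 721/2024 = 6212377/2024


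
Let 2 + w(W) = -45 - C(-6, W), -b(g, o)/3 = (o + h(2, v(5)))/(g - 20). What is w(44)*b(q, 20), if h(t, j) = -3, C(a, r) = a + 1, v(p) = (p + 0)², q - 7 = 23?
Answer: 1071/5 ≈ 214.20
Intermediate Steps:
q = 30 (q = 7 + 23 = 30)
v(p) = p²
C(a, r) = 1 + a
b(g, o) = -3*(-3 + o)/(-20 + g) (b(g, o) = -3*(o - 3)/(g - 20) = -3*(-3 + o)/(-20 + g))
w(W) = -42 (w(W) = -2 + (-45 - (1 - 6)) = -2 + (-45 - 1*(-5)) = -2 + (-45 + 5) = -2 - 40 = -42)
w(44)*b(q, 20) = -126*(3 - 1*20)/(-20 + 30) = -126*(3 - 20)/10 = -126*(-17)/10 = -42*(-51/10) = 1071/5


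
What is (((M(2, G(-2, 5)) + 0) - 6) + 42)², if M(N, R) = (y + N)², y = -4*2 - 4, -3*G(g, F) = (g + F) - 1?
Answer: 18496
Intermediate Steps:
G(g, F) = ⅓ - F/3 - g/3 (G(g, F) = -((g + F) - 1)/3 = -((F + g) - 1)/3 = -(-1 + F + g)/3 = ⅓ - F/3 - g/3)
y = -12 (y = -8 - 4 = -12)
M(N, R) = (-12 + N)²
(((M(2, G(-2, 5)) + 0) - 6) + 42)² = ((((-12 + 2)² + 0) - 6) + 42)² = ((((-10)² + 0) - 6) + 42)² = (((100 + 0) - 6) + 42)² = ((100 - 6) + 42)² = (94 + 42)² = 136² = 18496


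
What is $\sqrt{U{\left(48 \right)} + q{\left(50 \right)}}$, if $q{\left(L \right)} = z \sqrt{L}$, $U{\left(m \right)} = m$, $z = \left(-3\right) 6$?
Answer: $\sqrt{48 - 90 \sqrt{2}} \approx 8.9039 i$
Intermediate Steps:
$z = -18$
$q{\left(L \right)} = - 18 \sqrt{L}$
$\sqrt{U{\left(48 \right)} + q{\left(50 \right)}} = \sqrt{48 - 18 \sqrt{50}} = \sqrt{48 - 18 \cdot 5 \sqrt{2}} = \sqrt{48 - 90 \sqrt{2}}$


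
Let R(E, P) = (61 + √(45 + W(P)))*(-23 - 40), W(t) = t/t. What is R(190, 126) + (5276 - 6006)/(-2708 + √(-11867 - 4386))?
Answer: -28242216991/7349517 - 63*√46 + 730*I*√16253/7349517 ≈ -4270.0 + 0.012663*I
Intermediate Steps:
W(t) = 1
R(E, P) = -3843 - 63*√46 (R(E, P) = (61 + √(45 + 1))*(-23 - 40) = (61 + √46)*(-63) = -3843 - 63*√46)
R(190, 126) + (5276 - 6006)/(-2708 + √(-11867 - 4386)) = (-3843 - 63*√46) + (5276 - 6006)/(-2708 + √(-11867 - 4386)) = (-3843 - 63*√46) - 730/(-2708 + √(-16253)) = (-3843 - 63*√46) - 730/(-2708 + I*√16253) = -3843 - 730/(-2708 + I*√16253) - 63*√46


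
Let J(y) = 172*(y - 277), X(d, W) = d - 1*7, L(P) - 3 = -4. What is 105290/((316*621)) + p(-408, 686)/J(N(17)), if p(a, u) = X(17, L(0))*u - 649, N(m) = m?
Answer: 872436751/2193918480 ≈ 0.39766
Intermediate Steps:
L(P) = -1 (L(P) = 3 - 4 = -1)
X(d, W) = -7 + d (X(d, W) = d - 7 = -7 + d)
p(a, u) = -649 + 10*u (p(a, u) = (-7 + 17)*u - 649 = 10*u - 649 = -649 + 10*u)
J(y) = -47644 + 172*y (J(y) = 172*(-277 + y) = -47644 + 172*y)
105290/((316*621)) + p(-408, 686)/J(N(17)) = 105290/((316*621)) + (-649 + 10*686)/(-47644 + 172*17) = 105290/196236 + (-649 + 6860)/(-47644 + 2924) = 105290*(1/196236) + 6211/(-44720) = 52645/98118 + 6211*(-1/44720) = 52645/98118 - 6211/44720 = 872436751/2193918480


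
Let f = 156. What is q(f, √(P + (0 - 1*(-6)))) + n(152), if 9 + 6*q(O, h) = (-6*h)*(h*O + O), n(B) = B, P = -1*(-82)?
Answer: -27155/2 - 312*√22 ≈ -15041.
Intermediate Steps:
P = 82
q(O, h) = -3/2 - h*(O + O*h) (q(O, h) = -3/2 + ((-6*h)*(h*O + O))/6 = -3/2 + ((-6*h)*(O*h + O))/6 = -3/2 + ((-6*h)*(O + O*h))/6 = -3/2 + (-6*h*(O + O*h))/6 = -3/2 - h*(O + O*h))
q(f, √(P + (0 - 1*(-6)))) + n(152) = (-3/2 - 1*156*√(82 + (0 - 1*(-6))) - 1*156*(√(82 + (0 - 1*(-6))))²) + 152 = (-3/2 - 1*156*√(82 + (0 + 6)) - 1*156*(√(82 + (0 + 6)))²) + 152 = (-3/2 - 1*156*√(82 + 6) - 1*156*(√(82 + 6))²) + 152 = (-3/2 - 1*156*√88 - 1*156*(√88)²) + 152 = (-3/2 - 1*156*2*√22 - 1*156*(2*√22)²) + 152 = (-3/2 - 312*√22 - 1*156*88) + 152 = (-3/2 - 312*√22 - 13728) + 152 = (-27459/2 - 312*√22) + 152 = -27155/2 - 312*√22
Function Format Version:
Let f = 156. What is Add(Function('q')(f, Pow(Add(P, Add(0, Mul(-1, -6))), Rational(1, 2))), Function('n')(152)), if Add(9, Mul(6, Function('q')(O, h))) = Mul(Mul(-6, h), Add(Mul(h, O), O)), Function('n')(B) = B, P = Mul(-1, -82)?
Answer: Add(Rational(-27155, 2), Mul(-312, Pow(22, Rational(1, 2)))) ≈ -15041.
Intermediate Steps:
P = 82
Function('q')(O, h) = Add(Rational(-3, 2), Mul(-1, h, Add(O, Mul(O, h)))) (Function('q')(O, h) = Add(Rational(-3, 2), Mul(Rational(1, 6), Mul(Mul(-6, h), Add(Mul(h, O), O)))) = Add(Rational(-3, 2), Mul(Rational(1, 6), Mul(Mul(-6, h), Add(Mul(O, h), O)))) = Add(Rational(-3, 2), Mul(Rational(1, 6), Mul(Mul(-6, h), Add(O, Mul(O, h))))) = Add(Rational(-3, 2), Mul(Rational(1, 6), Mul(-6, h, Add(O, Mul(O, h))))) = Add(Rational(-3, 2), Mul(-1, h, Add(O, Mul(O, h)))))
Add(Function('q')(f, Pow(Add(P, Add(0, Mul(-1, -6))), Rational(1, 2))), Function('n')(152)) = Add(Add(Rational(-3, 2), Mul(-1, 156, Pow(Add(82, Add(0, Mul(-1, -6))), Rational(1, 2))), Mul(-1, 156, Pow(Pow(Add(82, Add(0, Mul(-1, -6))), Rational(1, 2)), 2))), 152) = Add(Add(Rational(-3, 2), Mul(-1, 156, Pow(Add(82, Add(0, 6)), Rational(1, 2))), Mul(-1, 156, Pow(Pow(Add(82, Add(0, 6)), Rational(1, 2)), 2))), 152) = Add(Add(Rational(-3, 2), Mul(-1, 156, Pow(Add(82, 6), Rational(1, 2))), Mul(-1, 156, Pow(Pow(Add(82, 6), Rational(1, 2)), 2))), 152) = Add(Add(Rational(-3, 2), Mul(-1, 156, Pow(88, Rational(1, 2))), Mul(-1, 156, Pow(Pow(88, Rational(1, 2)), 2))), 152) = Add(Add(Rational(-3, 2), Mul(-1, 156, Mul(2, Pow(22, Rational(1, 2)))), Mul(-1, 156, Pow(Mul(2, Pow(22, Rational(1, 2))), 2))), 152) = Add(Add(Rational(-3, 2), Mul(-312, Pow(22, Rational(1, 2))), Mul(-1, 156, 88)), 152) = Add(Add(Rational(-3, 2), Mul(-312, Pow(22, Rational(1, 2))), -13728), 152) = Add(Add(Rational(-27459, 2), Mul(-312, Pow(22, Rational(1, 2)))), 152) = Add(Rational(-27155, 2), Mul(-312, Pow(22, Rational(1, 2))))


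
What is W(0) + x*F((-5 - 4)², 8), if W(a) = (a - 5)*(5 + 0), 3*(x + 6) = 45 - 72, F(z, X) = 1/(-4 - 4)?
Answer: -185/8 ≈ -23.125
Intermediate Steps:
F(z, X) = -⅛ (F(z, X) = 1/(-8) = -⅛)
x = -15 (x = -6 + (45 - 72)/3 = -6 + (⅓)*(-27) = -6 - 9 = -15)
W(a) = -25 + 5*a (W(a) = (-5 + a)*5 = -25 + 5*a)
W(0) + x*F((-5 - 4)², 8) = (-25 + 5*0) - 15*(-⅛) = (-25 + 0) + 15/8 = -25 + 15/8 = -185/8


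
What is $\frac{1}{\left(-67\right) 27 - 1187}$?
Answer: $- \frac{1}{2996} \approx -0.00033378$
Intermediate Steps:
$\frac{1}{\left(-67\right) 27 - 1187} = \frac{1}{-1809 - 1187} = \frac{1}{-2996} = - \frac{1}{2996}$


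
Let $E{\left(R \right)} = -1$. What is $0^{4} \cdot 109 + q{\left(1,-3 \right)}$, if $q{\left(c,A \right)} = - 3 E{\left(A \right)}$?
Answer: $3$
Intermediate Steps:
$q{\left(c,A \right)} = 3$ ($q{\left(c,A \right)} = \left(-3\right) \left(-1\right) = 3$)
$0^{4} \cdot 109 + q{\left(1,-3 \right)} = 0^{4} \cdot 109 + 3 = 0 \cdot 109 + 3 = 0 + 3 = 3$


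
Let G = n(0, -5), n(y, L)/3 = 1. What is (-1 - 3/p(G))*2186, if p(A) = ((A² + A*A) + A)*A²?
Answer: -139904/63 ≈ -2220.7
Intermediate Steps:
n(y, L) = 3 (n(y, L) = 3*1 = 3)
G = 3
p(A) = A²*(A + 2*A²) (p(A) = ((A² + A²) + A)*A² = (2*A² + A)*A² = (A + 2*A²)*A² = A²*(A + 2*A²))
(-1 - 3/p(G))*2186 = (-1 - 3/(3³*(1 + 2*3)))*2186 = (-1 - 3/(27*(1 + 6)))*2186 = (-1 - 3/(27*7))*2186 = (-1 - 3/189)*2186 = (-1 + (1/189)*(-3))*2186 = (-1 - 1/63)*2186 = -64/63*2186 = -139904/63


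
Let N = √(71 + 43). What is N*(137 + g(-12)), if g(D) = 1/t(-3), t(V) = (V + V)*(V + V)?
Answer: 4933*√114/36 ≈ 1463.1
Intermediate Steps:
N = √114 ≈ 10.677
t(V) = 4*V² (t(V) = (2*V)*(2*V) = 4*V²)
g(D) = 1/36 (g(D) = 1/(4*(-3)²) = 1/(4*9) = 1/36)
N*(137 + g(-12)) = √114*(137 + 1/36) = √114*(4933/36) = 4933*√114/36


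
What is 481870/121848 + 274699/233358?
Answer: 12159978601/2369517132 ≈ 5.1318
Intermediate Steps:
481870/121848 + 274699/233358 = 481870*(1/121848) + 274699*(1/233358) = 240935/60924 + 274699/233358 = 12159978601/2369517132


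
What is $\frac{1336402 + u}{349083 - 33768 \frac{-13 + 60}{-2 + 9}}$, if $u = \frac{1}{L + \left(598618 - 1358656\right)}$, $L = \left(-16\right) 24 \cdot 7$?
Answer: $\frac{1019308551851}{93323339730} \approx 10.922$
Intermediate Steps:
$L = -2688$ ($L = \left(-384\right) 7 = -2688$)
$u = - \frac{1}{762726}$ ($u = \frac{1}{-2688 + \left(598618 - 1358656\right)} = \frac{1}{-2688 - 760038} = \frac{1}{-762726} = - \frac{1}{762726} \approx -1.3111 \cdot 10^{-6}$)
$\frac{1336402 + u}{349083 - 33768 \frac{-13 + 60}{-2 + 9}} = \frac{1336402 - \frac{1}{762726}}{349083 - 33768 \frac{-13 + 60}{-2 + 9}} = \frac{1019308551851}{762726 \left(349083 - 33768 \cdot \frac{47}{7}\right)} = \frac{1019308551851}{762726 \left(349083 - 33768 \cdot 47 \cdot \frac{1}{7}\right)} = \frac{1019308551851}{762726 \left(349083 - 226728\right)} = \frac{1019308551851}{762726 \cdot 122355} = \frac{1019308551851}{762726} \cdot \frac{1}{122355} = \frac{1019308551851}{93323339730}$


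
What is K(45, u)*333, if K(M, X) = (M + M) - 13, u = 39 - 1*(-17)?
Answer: 25641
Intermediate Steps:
u = 56 (u = 39 + 17 = 56)
K(M, X) = -13 + 2*M (K(M, X) = 2*M - 13 = -13 + 2*M)
K(45, u)*333 = (-13 + 2*45)*333 = (-13 + 90)*333 = 77*333 = 25641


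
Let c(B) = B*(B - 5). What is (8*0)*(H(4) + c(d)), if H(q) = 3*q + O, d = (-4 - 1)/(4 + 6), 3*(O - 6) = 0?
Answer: 0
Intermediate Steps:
O = 6 (O = 6 + (1/3)*0 = 6 + 0 = 6)
d = -1/2 (d = -5/10 = -5*1/10 = -1/2 ≈ -0.50000)
H(q) = 6 + 3*q (H(q) = 3*q + 6 = 6 + 3*q)
c(B) = B*(-5 + B)
(8*0)*(H(4) + c(d)) = (8*0)*((6 + 3*4) - (-5 - 1/2)/2) = 0*((6 + 12) - 1/2*(-11/2)) = 0*(18 + 11/4) = 0*(83/4) = 0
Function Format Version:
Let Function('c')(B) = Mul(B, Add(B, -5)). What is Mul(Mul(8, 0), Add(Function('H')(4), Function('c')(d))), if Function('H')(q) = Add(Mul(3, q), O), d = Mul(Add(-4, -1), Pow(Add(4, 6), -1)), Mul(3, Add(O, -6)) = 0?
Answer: 0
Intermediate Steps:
O = 6 (O = Add(6, Mul(Rational(1, 3), 0)) = Add(6, 0) = 6)
d = Rational(-1, 2) (d = Mul(-5, Pow(10, -1)) = Mul(-5, Rational(1, 10)) = Rational(-1, 2) ≈ -0.50000)
Function('H')(q) = Add(6, Mul(3, q)) (Function('H')(q) = Add(Mul(3, q), 6) = Add(6, Mul(3, q)))
Function('c')(B) = Mul(B, Add(-5, B))
Mul(Mul(8, 0), Add(Function('H')(4), Function('c')(d))) = Mul(Mul(8, 0), Add(Add(6, Mul(3, 4)), Mul(Rational(-1, 2), Add(-5, Rational(-1, 2))))) = Mul(0, Add(Add(6, 12), Mul(Rational(-1, 2), Rational(-11, 2)))) = Mul(0, Add(18, Rational(11, 4))) = Mul(0, Rational(83, 4)) = 0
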